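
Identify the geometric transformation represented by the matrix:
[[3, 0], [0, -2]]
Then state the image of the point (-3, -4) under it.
non-uniform scaling by (3, -2); image of (-3, -4) is (-9, 8)

This is diagonal with distinct entries, so it scales the x-axis by 3 and the y-axis by -2.
The matrix [[3, 0], [0, -2]] represents: non-uniform scaling by (3, -2).
Applying it to (-3, -4): [3·-3 + 0·-4, 0·-3 + -2·-4] = (-9, 8).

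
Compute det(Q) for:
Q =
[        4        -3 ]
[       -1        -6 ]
det(Q) = -27

For a 2×2 matrix [[a, b], [c, d]], det = a*d - b*c.
det(Q) = (4)*(-6) - (-3)*(-1) = -24 - 3 = -27.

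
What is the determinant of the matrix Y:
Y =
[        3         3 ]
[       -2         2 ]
det(Y) = 12

For a 2×2 matrix [[a, b], [c, d]], det = a*d - b*c.
det(Y) = (3)*(2) - (3)*(-2) = 6 + 6 = 12.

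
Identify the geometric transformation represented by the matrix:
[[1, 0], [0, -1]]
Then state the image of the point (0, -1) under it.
reflection across the x-axis; image of (0, -1) is (0, 1)

This is a symmetric orthogonal matrix with determinant -1, which characterizes a reflection in ℝ².
The matrix [[1, 0], [0, -1]] represents: reflection across the x-axis.
Applying it to (0, -1): [1·0 + 0·-1, 0·0 + -1·-1] = (0, 1).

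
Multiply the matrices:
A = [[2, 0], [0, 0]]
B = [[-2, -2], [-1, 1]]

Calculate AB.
[[-4, -4], [0, 0]]

Each entry (i,j) of AB = sum over k of A[i][k]*B[k][j].
(AB)[0][0] = (2)*(-2) + (0)*(-1) = -4
(AB)[0][1] = (2)*(-2) + (0)*(1) = -4
(AB)[1][0] = (0)*(-2) + (0)*(-1) = 0
(AB)[1][1] = (0)*(-2) + (0)*(1) = 0
AB = [[-4, -4], [0, 0]]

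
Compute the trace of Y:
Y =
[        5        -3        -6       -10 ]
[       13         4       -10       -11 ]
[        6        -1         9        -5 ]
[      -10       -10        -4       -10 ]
tr(Y) = 5 + 4 + 9 - 10 = 8

The trace of a square matrix is the sum of its diagonal entries.
Diagonal entries of Y: Y[0][0] = 5, Y[1][1] = 4, Y[2][2] = 9, Y[3][3] = -10.
tr(Y) = 5 + 4 + 9 - 10 = 8.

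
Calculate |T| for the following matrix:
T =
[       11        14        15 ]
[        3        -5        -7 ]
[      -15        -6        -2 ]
det(T) = -193

Expand along row 0 (cofactor expansion): det(T) = a*(e*i - f*h) - b*(d*i - f*g) + c*(d*h - e*g), where the 3×3 is [[a, b, c], [d, e, f], [g, h, i]].
Minor M_00 = (-5)*(-2) - (-7)*(-6) = 10 - 42 = -32.
Minor M_01 = (3)*(-2) - (-7)*(-15) = -6 - 105 = -111.
Minor M_02 = (3)*(-6) - (-5)*(-15) = -18 - 75 = -93.
det(T) = (11)*(-32) - (14)*(-111) + (15)*(-93) = -352 + 1554 - 1395 = -193.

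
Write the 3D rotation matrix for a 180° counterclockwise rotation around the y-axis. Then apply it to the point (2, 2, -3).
R = [[-1, 0, 0], [0, 1, 0], [0, 0, -1]]; R·(2, 2, -3) = (-2, 2, 3)

Rotation matrix for 180° around y-axis:
cos(180°) = -1, sin(180°) = 0
R = [[-1, 0, 0], [0, 1, 0], [0, 0, -1]]
Apply to (2, 2, -3): R·[2, 2, -3]ᵀ = (-2, 2, 3)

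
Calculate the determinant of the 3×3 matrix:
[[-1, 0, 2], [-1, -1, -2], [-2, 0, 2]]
-2

Expansion along first row:
det = -1·det([[-1,-2],[0,2]]) - 0·det([[-1,-2],[-2,2]]) + 2·det([[-1,-1],[-2,0]])
    = -1·(-1·2 - -2·0) - 0·(-1·2 - -2·-2) + 2·(-1·0 - -1·-2)
    = -1·-2 - 0·-6 + 2·-2
    = 2 + 0 + -4 = -2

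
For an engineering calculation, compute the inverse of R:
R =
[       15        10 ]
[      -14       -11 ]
det(R) = -25
R⁻¹ =
[    11/25       2/5 ]
[   -14/25      -3/5 ]

For a 2×2 matrix R = [[a, b], [c, d]] with det(R) ≠ 0, R⁻¹ = (1/det(R)) * [[d, -b], [-c, a]].
det(R) = (15)*(-11) - (10)*(-14) = -165 + 140 = -25.
R⁻¹ = (1/-25) * [[-11, -10], [14, 15]].
Dividing each entry by -25 and reducing:
R⁻¹ =
[    11/25       2/5 ]
[   -14/25      -3/5 ]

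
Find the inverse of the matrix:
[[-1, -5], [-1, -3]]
[[3/2, -5/2], [-1/2, 1/2]]

For [[a,b],[c,d]], inverse = (1/det)·[[d,-b],[-c,a]]
det = -1·-3 - -5·-1 = -2
Inverse = (1/-2)·[[-3, 5], [1, -1]]
        = [[3/2, -5/2], [-1/2, 1/2]]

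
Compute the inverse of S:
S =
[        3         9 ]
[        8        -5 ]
det(S) = -87
S⁻¹ =
[     5/87      3/29 ]
[     8/87     -1/29 ]

For a 2×2 matrix S = [[a, b], [c, d]] with det(S) ≠ 0, S⁻¹ = (1/det(S)) * [[d, -b], [-c, a]].
det(S) = (3)*(-5) - (9)*(8) = -15 - 72 = -87.
S⁻¹ = (1/-87) * [[-5, -9], [-8, 3]].
Dividing each entry by -87 and reducing:
S⁻¹ =
[     5/87      3/29 ]
[     8/87     -1/29 ]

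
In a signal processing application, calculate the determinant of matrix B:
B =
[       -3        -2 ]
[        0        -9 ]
det(B) = 27

For a 2×2 matrix [[a, b], [c, d]], det = a*d - b*c.
det(B) = (-3)*(-9) - (-2)*(0) = 27 - 0 = 27.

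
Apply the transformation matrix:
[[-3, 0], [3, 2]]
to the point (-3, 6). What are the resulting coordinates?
(9, 3)

Matrix multiplication:
[[-3, 0], [3, 2]] × [-3, 6]ᵀ
= [-3×-3 + 0×6, 3×-3 + 2×6]ᵀ
= [9.0000, 3.0000]ᵀ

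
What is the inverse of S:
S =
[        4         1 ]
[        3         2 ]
det(S) = 5
S⁻¹ =
[      2/5      -1/5 ]
[     -3/5       4/5 ]

For a 2×2 matrix S = [[a, b], [c, d]] with det(S) ≠ 0, S⁻¹ = (1/det(S)) * [[d, -b], [-c, a]].
det(S) = (4)*(2) - (1)*(3) = 8 - 3 = 5.
S⁻¹ = (1/5) * [[2, -1], [-3, 4]].
Dividing each entry by 5 and reducing:
S⁻¹ =
[      2/5      -1/5 ]
[     -3/5       4/5 ]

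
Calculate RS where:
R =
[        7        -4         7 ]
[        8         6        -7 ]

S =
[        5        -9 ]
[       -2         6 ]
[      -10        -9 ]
RS =
[      -27      -150 ]
[       98        27 ]

Matrix multiplication: (RS)[i][j] = sum over k of R[i][k] * S[k][j].
  (RS)[0][0] = (7)*(5) + (-4)*(-2) + (7)*(-10) = -27
  (RS)[0][1] = (7)*(-9) + (-4)*(6) + (7)*(-9) = -150
  (RS)[1][0] = (8)*(5) + (6)*(-2) + (-7)*(-10) = 98
  (RS)[1][1] = (8)*(-9) + (6)*(6) + (-7)*(-9) = 27
RS =
[      -27      -150 ]
[       98        27 ]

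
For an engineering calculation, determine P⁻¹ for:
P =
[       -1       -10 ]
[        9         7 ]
det(P) = 83
P⁻¹ =
[     7/83     10/83 ]
[    -9/83     -1/83 ]

For a 2×2 matrix P = [[a, b], [c, d]] with det(P) ≠ 0, P⁻¹ = (1/det(P)) * [[d, -b], [-c, a]].
det(P) = (-1)*(7) - (-10)*(9) = -7 + 90 = 83.
P⁻¹ = (1/83) * [[7, 10], [-9, -1]].
Dividing each entry by 83 and reducing:
P⁻¹ =
[     7/83     10/83 ]
[    -9/83     -1/83 ]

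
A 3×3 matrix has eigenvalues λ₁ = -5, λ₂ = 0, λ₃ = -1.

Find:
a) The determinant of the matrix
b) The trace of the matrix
det = 0, trace = -6

Two standard eigenvalue identities:
- det(A) equals the product of the eigenvalues (counted with multiplicity).
- trace(A) equals the sum of the eigenvalues.
det(A) = (-5)*(0)*(-1) = 0.
trace(A) = -5 + 0 - 1 = -6.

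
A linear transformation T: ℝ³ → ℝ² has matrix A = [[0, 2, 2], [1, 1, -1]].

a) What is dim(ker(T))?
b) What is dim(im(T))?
dim(ker) = 1, dim(im) = 2

The two rows are not scalar multiples of one another (no single k satisfies row 2 = k × row 1), so they are linearly independent.
Thus rank(A) = 2.
dim(im(T)) = rank(A) = 2.
By the rank-nullity theorem applied to T: ℝ³ → ℝ², rank(A) + nullity(A) = 3 (the domain dimension), so dim(ker(T)) = 3 - 2 = 1.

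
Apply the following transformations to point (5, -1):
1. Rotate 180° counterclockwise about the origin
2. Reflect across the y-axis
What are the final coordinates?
(5, 1)

Step 1: Rotate 180° → (-5, 1)
Step 2: Reflect across the y-axis → (5, 1)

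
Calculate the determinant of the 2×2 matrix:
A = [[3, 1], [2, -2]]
-8

For A = [[a, b], [c, d]], det(A) = a*d - b*c.
det(A) = (3)*(-2) - (1)*(2) = -6 - 2 = -8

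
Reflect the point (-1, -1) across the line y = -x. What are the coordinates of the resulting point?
(1, 1)

Reflection across line y = -x: (-1, -1) → (1, 1)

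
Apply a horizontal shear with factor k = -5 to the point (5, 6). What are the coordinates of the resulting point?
(-25, 6)

Shear matrix for horizontal shear with factor k = -5:
[[1, -5], [0, 1]]
Result: (5, 6) → (-25, 6)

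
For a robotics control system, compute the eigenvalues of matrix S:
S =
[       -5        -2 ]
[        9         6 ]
λ = -3, 4

Solve det(S - λI) = 0. For a 2×2 matrix the characteristic equation is λ² - (trace)λ + det = 0.
trace(S) = a + d = -5 + 6 = 1.
det(S) = a*d - b*c = (-5)*(6) - (-2)*(9) = -30 + 18 = -12.
Characteristic equation: λ² - (1)λ + (-12) = 0.
Discriminant = (1)² - 4*(-12) = 1 + 48 = 49.
λ = (1 ± √49) / 2 = (1 ± 7) / 2 = -3, 4.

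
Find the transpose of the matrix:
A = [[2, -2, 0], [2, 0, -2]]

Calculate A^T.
[[2, 2], [-2, 0], [0, -2]]

The transpose sends entry (i,j) to (j,i); rows become columns.
Row 0 of A: [2, -2, 0] -> column 0 of A^T.
Row 1 of A: [2, 0, -2] -> column 1 of A^T.
A^T = [[2, 2], [-2, 0], [0, -2]]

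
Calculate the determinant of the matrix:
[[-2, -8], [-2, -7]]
-2

For a 2×2 matrix [[a, b], [c, d]], det = ad - bc
det = (-2)(-7) - (-8)(-2) = 14 - 16 = -2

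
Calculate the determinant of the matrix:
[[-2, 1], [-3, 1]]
1

For a 2×2 matrix [[a, b], [c, d]], det = ad - bc
det = (-2)(1) - (1)(-3) = -2 - -3 = 1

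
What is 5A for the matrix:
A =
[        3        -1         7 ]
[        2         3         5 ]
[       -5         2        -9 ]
5A =
[       15        -5        35 ]
[       10        15        25 ]
[      -25        10       -45 ]

Scalar multiplication is elementwise: (5A)[i][j] = 5 * A[i][j].
  (5A)[0][0] = 5 * (3) = 15
  (5A)[0][1] = 5 * (-1) = -5
  (5A)[0][2] = 5 * (7) = 35
  (5A)[1][0] = 5 * (2) = 10
  (5A)[1][1] = 5 * (3) = 15
  (5A)[1][2] = 5 * (5) = 25
  (5A)[2][0] = 5 * (-5) = -25
  (5A)[2][1] = 5 * (2) = 10
  (5A)[2][2] = 5 * (-9) = -45
5A =
[       15        -5        35 ]
[       10        15        25 ]
[      -25        10       -45 ]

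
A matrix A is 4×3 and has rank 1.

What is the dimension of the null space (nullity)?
2

The rank-nullity theorem for an m×n matrix states:
rank(A) + nullity(A) = n (the number of columns).
Here n = 3 and rank(A) = 1, so nullity(A) = 3 - 1 = 2.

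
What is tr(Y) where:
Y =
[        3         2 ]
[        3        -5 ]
tr(Y) = 3 - 5 = -2

The trace of a square matrix is the sum of its diagonal entries.
Diagonal entries of Y: Y[0][0] = 3, Y[1][1] = -5.
tr(Y) = 3 - 5 = -2.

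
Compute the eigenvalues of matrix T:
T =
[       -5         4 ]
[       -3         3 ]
λ = -3, 1

Solve det(T - λI) = 0. For a 2×2 matrix the characteristic equation is λ² - (trace)λ + det = 0.
trace(T) = a + d = -5 + 3 = -2.
det(T) = a*d - b*c = (-5)*(3) - (4)*(-3) = -15 + 12 = -3.
Characteristic equation: λ² - (-2)λ + (-3) = 0.
Discriminant = (-2)² - 4*(-3) = 4 + 12 = 16.
λ = (-2 ± √16) / 2 = (-2 ± 4) / 2 = -3, 1.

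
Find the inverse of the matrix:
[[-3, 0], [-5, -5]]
[[-1/3, 0], [1/3, -1/5]]

For [[a,b],[c,d]], inverse = (1/det)·[[d,-b],[-c,a]]
det = -3·-5 - 0·-5 = 15
Inverse = (1/15)·[[-5, 0], [5, -3]]
        = [[-1/3, 0], [1/3, -1/5]]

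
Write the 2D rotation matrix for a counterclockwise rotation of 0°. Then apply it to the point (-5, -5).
R = [[1, 0], [0, 1]]; R·(-5, -5) = (-5, -5)

Rotation matrix formula: R(θ) = [[cos θ, -sin θ], [sin θ, cos θ]]
For θ = 0°:
cos(0°) = 1
sin(0°) = 0
R = [[1, 0], [0, 1]]
Apply to (-5, -5): [1·-5 + (0)·-5, 0·-5 + 1·-5] = (-5, -5)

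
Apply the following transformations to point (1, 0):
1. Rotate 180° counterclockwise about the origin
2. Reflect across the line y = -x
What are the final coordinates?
(0, 1)

Step 1: Rotate 180° → (-1, 0)
Step 2: Reflect across the line y = -x → (0, 1)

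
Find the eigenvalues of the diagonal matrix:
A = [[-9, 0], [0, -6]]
λ₁ = -9, λ₂ = -6

The characteristic polynomial of A is det(A - λI) = (-9 - λ)(-6 - λ) = 0.
The roots are λ = -9 and λ = -6, so the eigenvalues are the diagonal entries.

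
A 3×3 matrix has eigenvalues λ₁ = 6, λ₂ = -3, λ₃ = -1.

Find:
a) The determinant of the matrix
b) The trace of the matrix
det = 18, trace = 2

Two standard eigenvalue identities:
- det(A) equals the product of the eigenvalues (counted with multiplicity).
- trace(A) equals the sum of the eigenvalues.
det(A) = (6)*(-3)*(-1) = 18.
trace(A) = 6 - 3 - 1 = 2.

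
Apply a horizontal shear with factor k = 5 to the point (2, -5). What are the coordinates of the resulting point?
(-23, -5)

Shear matrix for horizontal shear with factor k = 5:
[[1, 5], [0, 1]]
Result: (2, -5) → (-23, -5)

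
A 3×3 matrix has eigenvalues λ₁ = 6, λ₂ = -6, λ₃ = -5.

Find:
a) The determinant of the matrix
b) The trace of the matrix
det = 180, trace = -5

Two standard eigenvalue identities:
- det(A) equals the product of the eigenvalues (counted with multiplicity).
- trace(A) equals the sum of the eigenvalues.
det(A) = (6)*(-6)*(-5) = 180.
trace(A) = 6 - 6 - 5 = -5.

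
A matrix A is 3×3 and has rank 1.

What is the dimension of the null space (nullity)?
2

The rank-nullity theorem for an m×n matrix states:
rank(A) + nullity(A) = n (the number of columns).
Here n = 3 and rank(A) = 1, so nullity(A) = 3 - 1 = 2.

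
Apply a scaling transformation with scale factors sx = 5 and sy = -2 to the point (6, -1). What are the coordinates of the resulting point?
(30, 2)

Scaling matrix:
[[5, 0], [0, -2]]
Result: (6 × 5, -1 × -2) = (30, 2)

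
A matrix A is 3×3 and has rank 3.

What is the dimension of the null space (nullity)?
0

The rank-nullity theorem for an m×n matrix states:
rank(A) + nullity(A) = n (the number of columns).
Here n = 3 and rank(A) = 3, so nullity(A) = 3 - 3 = 0.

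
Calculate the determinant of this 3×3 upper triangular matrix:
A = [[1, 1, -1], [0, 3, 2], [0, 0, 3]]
9

The determinant of a triangular matrix is the product of its diagonal entries (the off-diagonal entries above the diagonal do not affect it).
det(A) = (1) * (3) * (3) = 9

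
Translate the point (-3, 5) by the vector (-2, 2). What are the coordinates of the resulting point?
(-5, 7)

Translation by (-2, 2):
x' = -3 + -2 = -5
y' = 5 + 2 = 7
Homogeneous matrix: [[1, 0, -2], [0, 1, 2], [0, 0, 1]]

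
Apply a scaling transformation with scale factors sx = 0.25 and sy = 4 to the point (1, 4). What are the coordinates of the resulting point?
(0.25, 16)

Scaling matrix:
[[0.25, 0], [0, 4]]
Result: (1 × 0.25, 4 × 4) = (0.25, 16)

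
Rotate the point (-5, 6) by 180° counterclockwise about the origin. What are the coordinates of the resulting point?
(5, -6)

Rotation matrix R(θ) = [[cos θ, -sin θ], [sin θ, cos θ]]; for θ = 180°:
R = [[-1, 0], [0, -1]]
Result: R × [-5, 6]ᵀ = [-1·-5 + (0)·6, 0·-5 + (-1)·6]ᵀ = (5, -6)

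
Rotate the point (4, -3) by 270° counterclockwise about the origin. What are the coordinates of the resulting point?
(-3, -4)

Rotation matrix R(θ) = [[cos θ, -sin θ], [sin θ, cos θ]]; for θ = 270°:
R = [[0, 1], [-1, 0]]
Result: R × [4, -3]ᵀ = [0·4 + (1)·-3, -1·4 + (0)·-3]ᵀ = (-3, -4)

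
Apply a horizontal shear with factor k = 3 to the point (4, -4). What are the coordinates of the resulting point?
(-8, -4)

Shear matrix for horizontal shear with factor k = 3:
[[1, 3], [0, 1]]
Result: (4, -4) → (-8, -4)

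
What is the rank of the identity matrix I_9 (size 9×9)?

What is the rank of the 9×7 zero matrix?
rank(I_9) = 9, rank(0) = 0

The identity I_9 has 9 columns that are the standard basis vectors e_1, …, e_9. These are linearly independent, so all 9 columns are pivots and rank(I_9) = 9.
The 9×7 zero matrix has every entry zero, so every row is the zero row and there are no pivots; rank(0) = 0.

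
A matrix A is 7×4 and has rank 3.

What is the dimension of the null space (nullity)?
1

The rank-nullity theorem for an m×n matrix states:
rank(A) + nullity(A) = n (the number of columns).
Here n = 4 and rank(A) = 3, so nullity(A) = 4 - 3 = 1.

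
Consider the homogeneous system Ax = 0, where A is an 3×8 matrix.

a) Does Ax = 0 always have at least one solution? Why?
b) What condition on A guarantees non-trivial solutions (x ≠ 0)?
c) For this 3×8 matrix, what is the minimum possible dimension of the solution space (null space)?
a) Yes, x = 0 is always a solution. b) When A has linearly dependent columns (rank < n). c) Minimum nullity = 5.

a) x = 0 satisfies A·0 = 0, so the zero vector is always a solution.
b) Non-trivial solutions exist iff the columns of A are linearly dependent, equivalently rank(A) < n (the number of columns).
c) By rank-nullity, rank(A) + nullity(A) = n = 8. Since A has only 3 rows, rank(A) ≤ 3, so nullity(A) ≥ 8 - 3 = 5.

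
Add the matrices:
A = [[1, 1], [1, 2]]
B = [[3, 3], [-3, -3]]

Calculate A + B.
[[4, 4], [-2, -1]]

Add corresponding elements:
(1)+(3)=4
(1)+(3)=4
(1)+(-3)=-2
(2)+(-3)=-1
A + B = [[4, 4], [-2, -1]]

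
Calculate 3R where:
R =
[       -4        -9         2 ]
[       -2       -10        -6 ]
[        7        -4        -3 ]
3R =
[      -12       -27         6 ]
[       -6       -30       -18 ]
[       21       -12        -9 ]

Scalar multiplication is elementwise: (3R)[i][j] = 3 * R[i][j].
  (3R)[0][0] = 3 * (-4) = -12
  (3R)[0][1] = 3 * (-9) = -27
  (3R)[0][2] = 3 * (2) = 6
  (3R)[1][0] = 3 * (-2) = -6
  (3R)[1][1] = 3 * (-10) = -30
  (3R)[1][2] = 3 * (-6) = -18
  (3R)[2][0] = 3 * (7) = 21
  (3R)[2][1] = 3 * (-4) = -12
  (3R)[2][2] = 3 * (-3) = -9
3R =
[      -12       -27         6 ]
[       -6       -30       -18 ]
[       21       -12        -9 ]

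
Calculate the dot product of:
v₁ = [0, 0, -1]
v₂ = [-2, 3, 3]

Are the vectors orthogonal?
-3, No

The dot product is the sum of products of corresponding components.
v₁·v₂ = (0)*(-2) + (0)*(3) + (-1)*(3) = 0 + 0 - 3 = -3.
Two vectors are orthogonal iff their dot product is 0; here the dot product is -3, so the vectors are not orthogonal.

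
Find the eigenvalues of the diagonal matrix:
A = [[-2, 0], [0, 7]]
λ₁ = -2, λ₂ = 7

The characteristic polynomial of A is det(A - λI) = (-2 - λ)(7 - λ) = 0.
The roots are λ = -2 and λ = 7, so the eigenvalues are the diagonal entries.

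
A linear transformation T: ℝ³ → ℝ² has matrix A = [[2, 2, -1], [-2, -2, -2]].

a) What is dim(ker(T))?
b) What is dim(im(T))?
dim(ker) = 1, dim(im) = 2

The two rows are not scalar multiples of one another (no single k satisfies row 2 = k × row 1), so they are linearly independent.
Thus rank(A) = 2.
dim(im(T)) = rank(A) = 2.
By the rank-nullity theorem applied to T: ℝ³ → ℝ², rank(A) + nullity(A) = 3 (the domain dimension), so dim(ker(T)) = 3 - 2 = 1.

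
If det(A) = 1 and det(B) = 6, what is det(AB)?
6

Use the multiplicative property of determinants: det(AB) = det(A)*det(B).
det(AB) = (1)*(6) = 6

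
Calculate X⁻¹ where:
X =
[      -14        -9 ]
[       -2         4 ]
det(X) = -74
X⁻¹ =
[    -2/37     -9/74 ]
[    -1/37      7/37 ]

For a 2×2 matrix X = [[a, b], [c, d]] with det(X) ≠ 0, X⁻¹ = (1/det(X)) * [[d, -b], [-c, a]].
det(X) = (-14)*(4) - (-9)*(-2) = -56 - 18 = -74.
X⁻¹ = (1/-74) * [[4, 9], [2, -14]].
Dividing each entry by -74 and reducing:
X⁻¹ =
[    -2/37     -9/74 ]
[    -1/37      7/37 ]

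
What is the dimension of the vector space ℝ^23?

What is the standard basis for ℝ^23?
Dimension = 23; standard basis = {e_1, e_2, e_3, …, e_23}

ℝ^23 is the space of 23-tuples of real numbers; its dimension is 23.
The standard basis consists of 23 vectors: e_1, e_2, e_3, …, e_23, where e_i is the vector with 1 in position i and 0 elsewhere.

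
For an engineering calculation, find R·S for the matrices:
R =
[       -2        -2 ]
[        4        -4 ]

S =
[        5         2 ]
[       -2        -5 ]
RS =
[       -6         6 ]
[       28        28 ]

Matrix multiplication: (RS)[i][j] = sum over k of R[i][k] * S[k][j].
  (RS)[0][0] = (-2)*(5) + (-2)*(-2) = -6
  (RS)[0][1] = (-2)*(2) + (-2)*(-5) = 6
  (RS)[1][0] = (4)*(5) + (-4)*(-2) = 28
  (RS)[1][1] = (4)*(2) + (-4)*(-5) = 28
RS =
[       -6         6 ]
[       28        28 ]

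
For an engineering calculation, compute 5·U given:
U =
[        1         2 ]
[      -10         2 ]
5U =
[        5        10 ]
[      -50        10 ]

Scalar multiplication is elementwise: (5U)[i][j] = 5 * U[i][j].
  (5U)[0][0] = 5 * (1) = 5
  (5U)[0][1] = 5 * (2) = 10
  (5U)[1][0] = 5 * (-10) = -50
  (5U)[1][1] = 5 * (2) = 10
5U =
[        5        10 ]
[      -50        10 ]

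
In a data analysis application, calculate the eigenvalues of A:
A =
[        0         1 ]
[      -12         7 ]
λ = 3, 4

Solve det(A - λI) = 0. For a 2×2 matrix the characteristic equation is λ² - (trace)λ + det = 0.
trace(A) = a + d = 0 + 7 = 7.
det(A) = a*d - b*c = (0)*(7) - (1)*(-12) = 0 + 12 = 12.
Characteristic equation: λ² - (7)λ + (12) = 0.
Discriminant = (7)² - 4*(12) = 49 - 48 = 1.
λ = (7 ± √1) / 2 = (7 ± 1) / 2 = 3, 4.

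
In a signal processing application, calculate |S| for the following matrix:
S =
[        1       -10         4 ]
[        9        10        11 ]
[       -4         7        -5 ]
det(S) = 275

Expand along row 0 (cofactor expansion): det(S) = a*(e*i - f*h) - b*(d*i - f*g) + c*(d*h - e*g), where the 3×3 is [[a, b, c], [d, e, f], [g, h, i]].
Minor M_00 = (10)*(-5) - (11)*(7) = -50 - 77 = -127.
Minor M_01 = (9)*(-5) - (11)*(-4) = -45 + 44 = -1.
Minor M_02 = (9)*(7) - (10)*(-4) = 63 + 40 = 103.
det(S) = (1)*(-127) - (-10)*(-1) + (4)*(103) = -127 - 10 + 412 = 275.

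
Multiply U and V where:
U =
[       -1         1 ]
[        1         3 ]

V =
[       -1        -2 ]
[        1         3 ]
UV =
[        2         5 ]
[        2         7 ]

Matrix multiplication: (UV)[i][j] = sum over k of U[i][k] * V[k][j].
  (UV)[0][0] = (-1)*(-1) + (1)*(1) = 2
  (UV)[0][1] = (-1)*(-2) + (1)*(3) = 5
  (UV)[1][0] = (1)*(-1) + (3)*(1) = 2
  (UV)[1][1] = (1)*(-2) + (3)*(3) = 7
UV =
[        2         5 ]
[        2         7 ]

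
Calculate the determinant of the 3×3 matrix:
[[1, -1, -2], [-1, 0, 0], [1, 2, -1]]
5

Expansion along first row:
det = 1·det([[0,0],[2,-1]]) - -1·det([[-1,0],[1,-1]]) + -2·det([[-1,0],[1,2]])
    = 1·(0·-1 - 0·2) - -1·(-1·-1 - 0·1) + -2·(-1·2 - 0·1)
    = 1·0 - -1·1 + -2·-2
    = 0 + 1 + 4 = 5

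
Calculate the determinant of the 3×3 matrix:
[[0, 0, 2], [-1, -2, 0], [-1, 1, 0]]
-6

Expansion along first row:
det = 0·det([[-2,0],[1,0]]) - 0·det([[-1,0],[-1,0]]) + 2·det([[-1,-2],[-1,1]])
    = 0·(-2·0 - 0·1) - 0·(-1·0 - 0·-1) + 2·(-1·1 - -2·-1)
    = 0·0 - 0·0 + 2·-3
    = 0 + 0 + -6 = -6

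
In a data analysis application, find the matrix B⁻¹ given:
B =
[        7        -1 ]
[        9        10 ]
det(B) = 79
B⁻¹ =
[    10/79      1/79 ]
[    -9/79      7/79 ]

For a 2×2 matrix B = [[a, b], [c, d]] with det(B) ≠ 0, B⁻¹ = (1/det(B)) * [[d, -b], [-c, a]].
det(B) = (7)*(10) - (-1)*(9) = 70 + 9 = 79.
B⁻¹ = (1/79) * [[10, 1], [-9, 7]].
Dividing each entry by 79 and reducing:
B⁻¹ =
[    10/79      1/79 ]
[    -9/79      7/79 ]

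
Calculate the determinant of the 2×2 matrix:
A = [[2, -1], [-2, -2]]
-6

For A = [[a, b], [c, d]], det(A) = a*d - b*c.
det(A) = (2)*(-2) - (-1)*(-2) = -4 - 2 = -6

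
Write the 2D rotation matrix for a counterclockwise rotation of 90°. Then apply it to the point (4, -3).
R = [[0, -1], [1, 0]]; R·(4, -3) = (3, 4)

Rotation matrix formula: R(θ) = [[cos θ, -sin θ], [sin θ, cos θ]]
For θ = 90°:
cos(90°) = 0
sin(90°) = 1
R = [[0, -1], [1, 0]]
Apply to (4, -3): [0·4 + (-1)·-3, 1·4 + 0·-3] = (3, 4)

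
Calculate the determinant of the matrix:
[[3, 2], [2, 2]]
2

For a 2×2 matrix [[a, b], [c, d]], det = ad - bc
det = (3)(2) - (2)(2) = 6 - 4 = 2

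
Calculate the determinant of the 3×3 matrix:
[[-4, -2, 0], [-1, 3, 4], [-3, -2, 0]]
-8

Expansion along first row:
det = -4·det([[3,4],[-2,0]]) - -2·det([[-1,4],[-3,0]]) + 0·det([[-1,3],[-3,-2]])
    = -4·(3·0 - 4·-2) - -2·(-1·0 - 4·-3) + 0·(-1·-2 - 3·-3)
    = -4·8 - -2·12 + 0·11
    = -32 + 24 + 0 = -8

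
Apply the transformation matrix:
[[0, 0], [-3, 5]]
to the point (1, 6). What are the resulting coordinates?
(0, 27)

Matrix multiplication:
[[0, 0], [-3, 5]] × [1, 6]ᵀ
= [0×1 + 0×6, -3×1 + 5×6]ᵀ
= [0.0000, 27.0000]ᵀ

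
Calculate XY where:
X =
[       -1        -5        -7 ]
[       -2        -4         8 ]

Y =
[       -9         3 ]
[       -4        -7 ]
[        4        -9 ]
XY =
[        1        95 ]
[       66       -50 ]

Matrix multiplication: (XY)[i][j] = sum over k of X[i][k] * Y[k][j].
  (XY)[0][0] = (-1)*(-9) + (-5)*(-4) + (-7)*(4) = 1
  (XY)[0][1] = (-1)*(3) + (-5)*(-7) + (-7)*(-9) = 95
  (XY)[1][0] = (-2)*(-9) + (-4)*(-4) + (8)*(4) = 66
  (XY)[1][1] = (-2)*(3) + (-4)*(-7) + (8)*(-9) = -50
XY =
[        1        95 ]
[       66       -50 ]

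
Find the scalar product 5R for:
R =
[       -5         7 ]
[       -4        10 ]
5R =
[      -25        35 ]
[      -20        50 ]

Scalar multiplication is elementwise: (5R)[i][j] = 5 * R[i][j].
  (5R)[0][0] = 5 * (-5) = -25
  (5R)[0][1] = 5 * (7) = 35
  (5R)[1][0] = 5 * (-4) = -20
  (5R)[1][1] = 5 * (10) = 50
5R =
[      -25        35 ]
[      -20        50 ]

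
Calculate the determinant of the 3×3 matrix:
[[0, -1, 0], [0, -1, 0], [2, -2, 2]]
0

Expansion along first row:
det = 0·det([[-1,0],[-2,2]]) - -1·det([[0,0],[2,2]]) + 0·det([[0,-1],[2,-2]])
    = 0·(-1·2 - 0·-2) - -1·(0·2 - 0·2) + 0·(0·-2 - -1·2)
    = 0·-2 - -1·0 + 0·2
    = 0 + 0 + 0 = 0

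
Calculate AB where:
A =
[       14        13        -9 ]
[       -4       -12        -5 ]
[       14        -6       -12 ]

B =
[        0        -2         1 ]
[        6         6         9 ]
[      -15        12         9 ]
AB =
[      213       -58        50 ]
[        3      -124      -157 ]
[      144      -208      -148 ]

Matrix multiplication: (AB)[i][j] = sum over k of A[i][k] * B[k][j].
  (AB)[0][0] = (14)*(0) + (13)*(6) + (-9)*(-15) = 213
  (AB)[0][1] = (14)*(-2) + (13)*(6) + (-9)*(12) = -58
  (AB)[0][2] = (14)*(1) + (13)*(9) + (-9)*(9) = 50
  (AB)[1][0] = (-4)*(0) + (-12)*(6) + (-5)*(-15) = 3
  (AB)[1][1] = (-4)*(-2) + (-12)*(6) + (-5)*(12) = -124
  (AB)[1][2] = (-4)*(1) + (-12)*(9) + (-5)*(9) = -157
  (AB)[2][0] = (14)*(0) + (-6)*(6) + (-12)*(-15) = 144
  (AB)[2][1] = (14)*(-2) + (-6)*(6) + (-12)*(12) = -208
  (AB)[2][2] = (14)*(1) + (-6)*(9) + (-12)*(9) = -148
AB =
[      213       -58        50 ]
[        3      -124      -157 ]
[      144      -208      -148 ]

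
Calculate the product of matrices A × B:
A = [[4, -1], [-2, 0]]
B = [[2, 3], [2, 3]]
[[6, 9], [-4, -6]]

Matrix multiplication:
C[0][0] = 4×2 + -1×2 = 6
C[0][1] = 4×3 + -1×3 = 9
C[1][0] = -2×2 + 0×2 = -4
C[1][1] = -2×3 + 0×3 = -6
Result: [[6, 9], [-4, -6]]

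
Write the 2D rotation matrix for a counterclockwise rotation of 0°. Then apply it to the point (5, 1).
R = [[1, 0], [0, 1]]; R·(5, 1) = (5, 1)

Rotation matrix formula: R(θ) = [[cos θ, -sin θ], [sin θ, cos θ]]
For θ = 0°:
cos(0°) = 1
sin(0°) = 0
R = [[1, 0], [0, 1]]
Apply to (5, 1): [1·5 + (0)·1, 0·5 + 1·1] = (5, 1)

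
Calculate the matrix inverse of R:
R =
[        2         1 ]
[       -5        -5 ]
det(R) = -5
R⁻¹ =
[        1       1/5 ]
[       -1      -2/5 ]

For a 2×2 matrix R = [[a, b], [c, d]] with det(R) ≠ 0, R⁻¹ = (1/det(R)) * [[d, -b], [-c, a]].
det(R) = (2)*(-5) - (1)*(-5) = -10 + 5 = -5.
R⁻¹ = (1/-5) * [[-5, -1], [5, 2]].
Dividing each entry by -5 and reducing:
R⁻¹ =
[        1       1/5 ]
[       -1      -2/5 ]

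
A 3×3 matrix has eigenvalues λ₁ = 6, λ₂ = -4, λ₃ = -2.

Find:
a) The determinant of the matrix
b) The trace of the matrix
det = 48, trace = 0

Two standard eigenvalue identities:
- det(A) equals the product of the eigenvalues (counted with multiplicity).
- trace(A) equals the sum of the eigenvalues.
det(A) = (6)*(-4)*(-2) = 48.
trace(A) = 6 - 4 - 2 = 0.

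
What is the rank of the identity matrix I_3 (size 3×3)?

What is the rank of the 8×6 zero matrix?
rank(I_3) = 3, rank(0) = 0

The identity I_3 has 3 columns that are the standard basis vectors e_1, …, e_3. These are linearly independent, so all 3 columns are pivots and rank(I_3) = 3.
The 8×6 zero matrix has every entry zero, so every row is the zero row and there are no pivots; rank(0) = 0.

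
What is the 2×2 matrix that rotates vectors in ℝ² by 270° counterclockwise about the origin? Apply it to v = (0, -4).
R = [[0, 1], [-1, 0]]; R·v = (-4, 0)

A counterclockwise rotation by angle θ in ℝ² has matrix R(θ) = [[cos θ, -sin θ], [sin θ, cos θ]].
For θ = 270°: cos θ = 0, sin θ = -1.
R(270°) = [[0, 1], [-1, 0]].
R·v = [0·0 + (1)·-4, -1·0 + 0·-4] = (-4, 0).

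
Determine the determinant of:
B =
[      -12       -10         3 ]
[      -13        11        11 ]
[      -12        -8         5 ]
det(B) = -338

Expand along row 0 (cofactor expansion): det(B) = a*(e*i - f*h) - b*(d*i - f*g) + c*(d*h - e*g), where the 3×3 is [[a, b, c], [d, e, f], [g, h, i]].
Minor M_00 = (11)*(5) - (11)*(-8) = 55 + 88 = 143.
Minor M_01 = (-13)*(5) - (11)*(-12) = -65 + 132 = 67.
Minor M_02 = (-13)*(-8) - (11)*(-12) = 104 + 132 = 236.
det(B) = (-12)*(143) - (-10)*(67) + (3)*(236) = -1716 + 670 + 708 = -338.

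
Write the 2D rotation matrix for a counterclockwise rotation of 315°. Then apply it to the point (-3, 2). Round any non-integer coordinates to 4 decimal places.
R = [[√2/2, √2/2], [-√2/2, √2/2]]; R·(-3, 2) = (-0.7071, 3.5355)

Rotation matrix formula: R(θ) = [[cos θ, -sin θ], [sin θ, cos θ]]
For θ = 315°:
cos(315°) = √2/2
sin(315°) = -√2/2
R = [[√2/2, √2/2], [-√2/2, √2/2]]
Apply to (-3, 2): [√2/2·-3 + (√2/2)·2, -√2/2·-3 + √2/2·2] = (-0.7071, 3.5355)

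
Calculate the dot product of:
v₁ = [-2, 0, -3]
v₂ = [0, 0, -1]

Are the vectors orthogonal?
3, No

The dot product is the sum of products of corresponding components.
v₁·v₂ = (-2)*(0) + (0)*(0) + (-3)*(-1) = 0 + 0 + 3 = 3.
Two vectors are orthogonal iff their dot product is 0; here the dot product is 3, so the vectors are not orthogonal.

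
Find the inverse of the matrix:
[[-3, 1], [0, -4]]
[[-1/3, -1/12], [0, -1/4]]

For [[a,b],[c,d]], inverse = (1/det)·[[d,-b],[-c,a]]
det = -3·-4 - 1·0 = 12
Inverse = (1/12)·[[-4, -1], [0, -3]]
        = [[-1/3, -1/12], [0, -1/4]]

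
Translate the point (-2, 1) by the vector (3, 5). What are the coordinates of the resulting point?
(1, 6)

Translation by (3, 5):
x' = -2 + 3 = 1
y' = 1 + 5 = 6
Homogeneous matrix: [[1, 0, 3], [0, 1, 5], [0, 0, 1]]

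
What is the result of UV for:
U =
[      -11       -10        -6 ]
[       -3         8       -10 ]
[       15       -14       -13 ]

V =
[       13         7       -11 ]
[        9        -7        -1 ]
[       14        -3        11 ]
UV =
[     -317        11        65 ]
[     -107       -47       -85 ]
[     -113       242      -294 ]

Matrix multiplication: (UV)[i][j] = sum over k of U[i][k] * V[k][j].
  (UV)[0][0] = (-11)*(13) + (-10)*(9) + (-6)*(14) = -317
  (UV)[0][1] = (-11)*(7) + (-10)*(-7) + (-6)*(-3) = 11
  (UV)[0][2] = (-11)*(-11) + (-10)*(-1) + (-6)*(11) = 65
  (UV)[1][0] = (-3)*(13) + (8)*(9) + (-10)*(14) = -107
  (UV)[1][1] = (-3)*(7) + (8)*(-7) + (-10)*(-3) = -47
  (UV)[1][2] = (-3)*(-11) + (8)*(-1) + (-10)*(11) = -85
  (UV)[2][0] = (15)*(13) + (-14)*(9) + (-13)*(14) = -113
  (UV)[2][1] = (15)*(7) + (-14)*(-7) + (-13)*(-3) = 242
  (UV)[2][2] = (15)*(-11) + (-14)*(-1) + (-13)*(11) = -294
UV =
[     -317        11        65 ]
[     -107       -47       -85 ]
[     -113       242      -294 ]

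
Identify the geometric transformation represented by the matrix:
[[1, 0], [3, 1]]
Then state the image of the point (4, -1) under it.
vertical shear with factor 3; image of (4, -1) is (4, 11)

The matrix [[1, 0], [k, 1]] sends (x, y) to (x, 3x + y), leaving the x-coordinate fixed: a vertical shear.
The matrix [[1, 0], [3, 1]] represents: vertical shear with factor 3.
Applying it to (4, -1): [1·4 + 0·-1, 3·4 + 1·-1] = (4, 11).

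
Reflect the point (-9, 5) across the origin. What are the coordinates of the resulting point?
(9, -5)

Reflection across origin: (-9, 5) → (9, -5)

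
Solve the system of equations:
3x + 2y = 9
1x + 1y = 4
x = 1, y = 3

Use elimination (row reduction):
Equation 1: 3x + 2y = 9.
Equation 2: 1x + 1y = 4.
Multiply Eq1 by 1 and Eq2 by 3: 3x + 2y = 9;  3x + 3y = 12.
Subtract: (1)y = 3, so y = 3.
Back-substitute into Eq1: 3x + 2*(3) = 9, so x = 1.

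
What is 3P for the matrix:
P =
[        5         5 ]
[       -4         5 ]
3P =
[       15        15 ]
[      -12        15 ]

Scalar multiplication is elementwise: (3P)[i][j] = 3 * P[i][j].
  (3P)[0][0] = 3 * (5) = 15
  (3P)[0][1] = 3 * (5) = 15
  (3P)[1][0] = 3 * (-4) = -12
  (3P)[1][1] = 3 * (5) = 15
3P =
[       15        15 ]
[      -12        15 ]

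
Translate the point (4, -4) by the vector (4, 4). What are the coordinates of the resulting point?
(8, 0)

Translation by (4, 4):
x' = 4 + 4 = 8
y' = -4 + 4 = 0
Homogeneous matrix: [[1, 0, 4], [0, 1, 4], [0, 0, 1]]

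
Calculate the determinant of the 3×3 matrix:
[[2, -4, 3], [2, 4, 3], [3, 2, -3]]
-120

Expansion along first row:
det = 2·det([[4,3],[2,-3]]) - -4·det([[2,3],[3,-3]]) + 3·det([[2,4],[3,2]])
    = 2·(4·-3 - 3·2) - -4·(2·-3 - 3·3) + 3·(2·2 - 4·3)
    = 2·-18 - -4·-15 + 3·-8
    = -36 + -60 + -24 = -120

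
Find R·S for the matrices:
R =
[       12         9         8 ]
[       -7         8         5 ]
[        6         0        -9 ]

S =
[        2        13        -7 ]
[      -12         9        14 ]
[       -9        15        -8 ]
RS =
[     -156       357       -22 ]
[     -155        56       121 ]
[       93       -57        30 ]

Matrix multiplication: (RS)[i][j] = sum over k of R[i][k] * S[k][j].
  (RS)[0][0] = (12)*(2) + (9)*(-12) + (8)*(-9) = -156
  (RS)[0][1] = (12)*(13) + (9)*(9) + (8)*(15) = 357
  (RS)[0][2] = (12)*(-7) + (9)*(14) + (8)*(-8) = -22
  (RS)[1][0] = (-7)*(2) + (8)*(-12) + (5)*(-9) = -155
  (RS)[1][1] = (-7)*(13) + (8)*(9) + (5)*(15) = 56
  (RS)[1][2] = (-7)*(-7) + (8)*(14) + (5)*(-8) = 121
  (RS)[2][0] = (6)*(2) + (0)*(-12) + (-9)*(-9) = 93
  (RS)[2][1] = (6)*(13) + (0)*(9) + (-9)*(15) = -57
  (RS)[2][2] = (6)*(-7) + (0)*(14) + (-9)*(-8) = 30
RS =
[     -156       357       -22 ]
[     -155        56       121 ]
[       93       -57        30 ]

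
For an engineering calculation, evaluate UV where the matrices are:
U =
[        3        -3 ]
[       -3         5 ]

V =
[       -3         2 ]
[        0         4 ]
UV =
[       -9        -6 ]
[        9        14 ]

Matrix multiplication: (UV)[i][j] = sum over k of U[i][k] * V[k][j].
  (UV)[0][0] = (3)*(-3) + (-3)*(0) = -9
  (UV)[0][1] = (3)*(2) + (-3)*(4) = -6
  (UV)[1][0] = (-3)*(-3) + (5)*(0) = 9
  (UV)[1][1] = (-3)*(2) + (5)*(4) = 14
UV =
[       -9        -6 ]
[        9        14 ]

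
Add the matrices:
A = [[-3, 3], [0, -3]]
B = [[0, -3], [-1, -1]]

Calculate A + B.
[[-3, 0], [-1, -4]]

Add corresponding elements:
(-3)+(0)=-3
(3)+(-3)=0
(0)+(-1)=-1
(-3)+(-1)=-4
A + B = [[-3, 0], [-1, -4]]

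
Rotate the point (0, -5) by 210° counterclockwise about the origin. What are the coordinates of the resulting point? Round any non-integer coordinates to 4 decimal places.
(-2.5000, 4.3301)

Rotation matrix R(θ) = [[cos θ, -sin θ], [sin θ, cos θ]]; for θ = 210°:
R = [[-√3/2, 1/2], [-1/2, -√3/2]]
Result: R × [0, -5]ᵀ = [-√3/2·0 + (1/2)·-5, -1/2·0 + (-√3/2)·-5]ᵀ = (-2.5000, 4.3301)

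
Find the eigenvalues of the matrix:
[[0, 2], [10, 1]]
λ = -4 and λ = 5

Characteristic equation: det(A - λI) = 0
λ² - (trace)λ + (det) = 0
λ² - (1)λ + (-20) = 0
λ² - 1λ - 20 = 0
Solving: λ = -4, 5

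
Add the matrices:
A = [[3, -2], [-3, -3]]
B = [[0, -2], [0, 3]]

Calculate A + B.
[[3, -4], [-3, 0]]

Add corresponding elements:
(3)+(0)=3
(-2)+(-2)=-4
(-3)+(0)=-3
(-3)+(3)=0
A + B = [[3, -4], [-3, 0]]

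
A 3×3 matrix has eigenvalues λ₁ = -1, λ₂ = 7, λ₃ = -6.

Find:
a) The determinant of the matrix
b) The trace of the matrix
det = 42, trace = 0

Two standard eigenvalue identities:
- det(A) equals the product of the eigenvalues (counted with multiplicity).
- trace(A) equals the sum of the eigenvalues.
det(A) = (-1)*(7)*(-6) = 42.
trace(A) = -1 + 7 - 6 = 0.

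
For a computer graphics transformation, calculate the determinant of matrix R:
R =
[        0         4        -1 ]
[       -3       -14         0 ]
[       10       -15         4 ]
det(R) = -137

Expand along row 0 (cofactor expansion): det(R) = a*(e*i - f*h) - b*(d*i - f*g) + c*(d*h - e*g), where the 3×3 is [[a, b, c], [d, e, f], [g, h, i]].
Minor M_00 = (-14)*(4) - (0)*(-15) = -56 - 0 = -56.
Minor M_01 = (-3)*(4) - (0)*(10) = -12 - 0 = -12.
Minor M_02 = (-3)*(-15) - (-14)*(10) = 45 + 140 = 185.
det(R) = (0)*(-56) - (4)*(-12) + (-1)*(185) = 0 + 48 - 185 = -137.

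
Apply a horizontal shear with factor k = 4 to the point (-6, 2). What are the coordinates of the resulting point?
(2, 2)

Shear matrix for horizontal shear with factor k = 4:
[[1, 4], [0, 1]]
Result: (-6, 2) → (2, 2)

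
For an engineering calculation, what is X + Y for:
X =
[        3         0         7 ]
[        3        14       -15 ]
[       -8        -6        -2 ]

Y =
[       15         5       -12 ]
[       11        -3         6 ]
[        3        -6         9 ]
X + Y =
[       18         5        -5 ]
[       14        11        -9 ]
[       -5       -12         7 ]

Matrix addition is elementwise: (X+Y)[i][j] = X[i][j] + Y[i][j].
  (X+Y)[0][0] = (3) + (15) = 18
  (X+Y)[0][1] = (0) + (5) = 5
  (X+Y)[0][2] = (7) + (-12) = -5
  (X+Y)[1][0] = (3) + (11) = 14
  (X+Y)[1][1] = (14) + (-3) = 11
  (X+Y)[1][2] = (-15) + (6) = -9
  (X+Y)[2][0] = (-8) + (3) = -5
  (X+Y)[2][1] = (-6) + (-6) = -12
  (X+Y)[2][2] = (-2) + (9) = 7
X + Y =
[       18         5        -5 ]
[       14        11        -9 ]
[       -5       -12         7 ]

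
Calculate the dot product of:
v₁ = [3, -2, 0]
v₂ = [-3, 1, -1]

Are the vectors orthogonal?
-11, No

The dot product is the sum of products of corresponding components.
v₁·v₂ = (3)*(-3) + (-2)*(1) + (0)*(-1) = -9 - 2 + 0 = -11.
Two vectors are orthogonal iff their dot product is 0; here the dot product is -11, so the vectors are not orthogonal.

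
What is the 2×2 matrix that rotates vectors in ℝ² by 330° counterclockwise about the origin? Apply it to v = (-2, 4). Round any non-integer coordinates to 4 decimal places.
R = [[√3/2, 1/2], [-1/2, √3/2]]; R·v = (0.2679, 4.4641)

A counterclockwise rotation by angle θ in ℝ² has matrix R(θ) = [[cos θ, -sin θ], [sin θ, cos θ]].
For θ = 330°: cos θ = √3/2, sin θ = -1/2.
R(330°) = [[√3/2, 1/2], [-1/2, √3/2]].
R·v = [√3/2·-2 + (1/2)·4, -1/2·-2 + √3/2·4] = (0.2679, 4.4641).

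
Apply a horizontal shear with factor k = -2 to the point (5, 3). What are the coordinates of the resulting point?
(-1, 3)

Shear matrix for horizontal shear with factor k = -2:
[[1, -2], [0, 1]]
Result: (5, 3) → (-1, 3)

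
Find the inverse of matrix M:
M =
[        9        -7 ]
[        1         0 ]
det(M) = 7
M⁻¹ =
[        0         1 ]
[     -1/7       9/7 ]

For a 2×2 matrix M = [[a, b], [c, d]] with det(M) ≠ 0, M⁻¹ = (1/det(M)) * [[d, -b], [-c, a]].
det(M) = (9)*(0) - (-7)*(1) = 0 + 7 = 7.
M⁻¹ = (1/7) * [[0, 7], [-1, 9]].
Dividing each entry by 7 and reducing:
M⁻¹ =
[        0         1 ]
[     -1/7       9/7 ]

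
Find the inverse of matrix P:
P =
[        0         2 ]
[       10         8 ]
det(P) = -20
P⁻¹ =
[     -2/5      1/10 ]
[      1/2         0 ]

For a 2×2 matrix P = [[a, b], [c, d]] with det(P) ≠ 0, P⁻¹ = (1/det(P)) * [[d, -b], [-c, a]].
det(P) = (0)*(8) - (2)*(10) = 0 - 20 = -20.
P⁻¹ = (1/-20) * [[8, -2], [-10, 0]].
Dividing each entry by -20 and reducing:
P⁻¹ =
[     -2/5      1/10 ]
[      1/2         0 ]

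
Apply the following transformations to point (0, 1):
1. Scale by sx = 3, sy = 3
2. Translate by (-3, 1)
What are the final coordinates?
(-3, 4)

Step 1: Scale (0, 1) by (sx, sy) = (3, 3) → (0, 3)
Step 2: Translate by (-3, 1) → (-3, 4)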